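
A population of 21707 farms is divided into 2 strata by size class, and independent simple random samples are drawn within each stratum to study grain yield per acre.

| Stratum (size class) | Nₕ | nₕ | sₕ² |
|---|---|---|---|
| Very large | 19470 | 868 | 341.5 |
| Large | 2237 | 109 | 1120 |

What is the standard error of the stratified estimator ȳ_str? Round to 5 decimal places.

Var(ȳ_str) = Σₕ Wₕ²(1 − fₕ)sₕ²/nₕ with Wₕ = Nₕ/N, N = 21707.
Very large: Wₕ = 0.89694569; term = 0.89694569²·(1 − 0.04458141)·341.5/868 = 0.30241057.
Large: Wₕ = 0.10305431; term = 0.10305431²·(1 − 0.04872597)·1120/109 = 0.10380769.
Sum = 0.40621826.
SE = √(0.40621826) = 0.63735.

0.63735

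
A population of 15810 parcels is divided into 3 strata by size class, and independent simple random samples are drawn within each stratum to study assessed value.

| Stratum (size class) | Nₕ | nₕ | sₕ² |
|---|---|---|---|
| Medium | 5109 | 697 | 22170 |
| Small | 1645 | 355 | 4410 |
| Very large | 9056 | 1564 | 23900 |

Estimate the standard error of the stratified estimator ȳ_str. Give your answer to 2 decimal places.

Var(ȳ_str) = Σₕ Wₕ²(1 − fₕ)sₕ²/nₕ with Wₕ = Nₕ/N, N = 15810.
Medium: Wₕ = 0.32314991; term = 0.32314991²·(1 − 0.13642592)·22170/697 = 2.8684057.
Small: Wₕ = 0.10404807; term = 0.10404807²·(1 − 0.21580547)·4410/355 = 0.10546348.
Very large: Wₕ = 0.57280202; term = 0.57280202²·(1 − 0.17270318)·23900/1564 = 4.1479317.
Sum = 7.1218009.
SE = √(7.1218009) = 2.67.

2.67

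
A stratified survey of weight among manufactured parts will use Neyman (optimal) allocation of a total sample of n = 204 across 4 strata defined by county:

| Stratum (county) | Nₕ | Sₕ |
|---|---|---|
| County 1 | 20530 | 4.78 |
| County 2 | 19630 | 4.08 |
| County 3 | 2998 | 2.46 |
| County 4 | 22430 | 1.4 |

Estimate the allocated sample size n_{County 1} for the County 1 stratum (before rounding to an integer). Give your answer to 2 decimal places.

92.25

Neyman allocation: nₕ = n·NₕSₕ / Σⱼ NⱼSⱼ.
Σ NⱼSⱼ = 20530·4.78 + 19630·4.08 + 2998·2.46 + 22430·1.4 = 217000.88.
n_{County 1} = 204·20530·4.78 / 217000.88 = 92.25.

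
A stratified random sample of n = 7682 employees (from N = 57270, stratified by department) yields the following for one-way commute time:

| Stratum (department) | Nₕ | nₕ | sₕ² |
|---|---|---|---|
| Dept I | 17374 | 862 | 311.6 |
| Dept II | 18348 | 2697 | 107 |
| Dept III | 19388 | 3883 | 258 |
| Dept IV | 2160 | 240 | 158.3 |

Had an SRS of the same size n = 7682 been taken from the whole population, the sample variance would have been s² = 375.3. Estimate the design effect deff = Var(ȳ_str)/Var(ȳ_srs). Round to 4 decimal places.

Var(ȳ_str) = Σ Wₕ²(1−fₕ)sₕ²/nₕ with Wₕ = Nₕ/57270:
  Dept I: (17374/57270)²·(1−862/17374)·311.6/862 = 0.031618067
  Dept II: (18348/57270)²·(1−2697/18348)·107/2697 = 0.0034735959
  Dept III: (19388/57270)²·(1−3883/19388)·258/3883 = 0.0060897958
  Dept IV: (2160/57270)²·(1−240/2160)·158.3/240 = 8.3400813 × 10^-4
  → Var(ȳ_str) = 0.042015467.
Var(ȳ_srs) = (1 − 7682/57270)·375.3/7682 = 0.042301296.
deff = 0.042015467 / 0.042301296 = 0.9932.

0.9932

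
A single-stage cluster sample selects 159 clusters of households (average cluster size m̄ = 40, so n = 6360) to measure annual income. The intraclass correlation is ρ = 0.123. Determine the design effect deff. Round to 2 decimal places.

5.80

deff = 1 + (40 − 1)·0.123 = 1 + 4.797 = 5.797.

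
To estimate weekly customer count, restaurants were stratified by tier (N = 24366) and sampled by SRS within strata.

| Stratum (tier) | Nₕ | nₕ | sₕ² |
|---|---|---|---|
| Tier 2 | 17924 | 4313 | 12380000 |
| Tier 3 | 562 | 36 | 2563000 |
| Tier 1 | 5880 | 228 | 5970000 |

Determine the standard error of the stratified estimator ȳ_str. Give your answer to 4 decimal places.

51.7751

Var(ȳ_str) = Σₕ Wₕ²(1 − fₕ)sₕ²/nₕ with Wₕ = Nₕ/N, N = 24366.
Tier 2: Wₕ = 0.73561520; term = 0.73561520²·(1 − 0.24062709)·12380000/4313 = 1179.4993.
Tier 3: Wₕ = 0.02306493; term = 0.02306493²·(1 − 0.06405694)·2563000/36 = 35.448649.
Tier 1: Wₕ = 0.24131987; term = 0.24131987²·(1 − 0.03877551)·5970000/228 = 1465.7182.
Sum = 2680.6661.
SE = √(2680.6661) = 51.7751.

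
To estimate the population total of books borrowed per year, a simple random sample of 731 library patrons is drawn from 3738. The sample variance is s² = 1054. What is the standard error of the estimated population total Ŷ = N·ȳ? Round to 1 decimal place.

Var(Ŷ) = N²·Var(ȳ) = N²·(1 − n/N)·s²/n.
f = 731/3738 = 0.19555912; Var(ȳ) = 0.80444088·1054/731 = 1.1598915.
Var(Ŷ) = 3738² · 1.1598915 = 1.6206751 × 10^7.
SE(Ŷ) = √(1.6206751 × 10^7) = 4025.8.

4025.8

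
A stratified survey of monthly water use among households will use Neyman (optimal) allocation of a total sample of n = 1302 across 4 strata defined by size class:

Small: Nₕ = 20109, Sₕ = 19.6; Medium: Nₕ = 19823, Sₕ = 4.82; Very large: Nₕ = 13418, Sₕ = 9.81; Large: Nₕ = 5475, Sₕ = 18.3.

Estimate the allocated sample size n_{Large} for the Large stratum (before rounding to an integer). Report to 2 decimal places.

Neyman allocation: nₕ = n·NₕSₕ / Σⱼ NⱼSⱼ.
Σ NⱼSⱼ = 20109·19.6 + 19823·4.82 + 13418·9.81 + 5475·18.3 = 721506.34.
n_{Large} = 1302·5475·18.3 / 721506.34 = 180.80.

180.80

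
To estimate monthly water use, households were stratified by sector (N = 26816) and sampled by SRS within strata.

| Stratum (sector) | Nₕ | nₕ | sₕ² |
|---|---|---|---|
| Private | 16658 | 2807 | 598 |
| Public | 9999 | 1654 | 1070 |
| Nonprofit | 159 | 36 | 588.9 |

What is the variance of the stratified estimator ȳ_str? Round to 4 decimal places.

Var(ȳ_str) = Σₕ Wₕ²(1 − fₕ)sₕ²/nₕ with Wₕ = Nₕ/N, N = 26816.
Private: Wₕ = 0.62119630; term = 0.62119630²·(1 − 0.16850762)·598/2807 = 0.068355705.
Public: Wₕ = 0.37287440; term = 0.37287440²·(1 − 0.16541654)·1070/1654 = 0.075065985.
Nonprofit: Wₕ = 0.00592930; term = 0.00592930²·(1 − 0.22641509)·588.9/36 = 4.4489067 × 10^-4.
Sum = 0.14386658.

0.1439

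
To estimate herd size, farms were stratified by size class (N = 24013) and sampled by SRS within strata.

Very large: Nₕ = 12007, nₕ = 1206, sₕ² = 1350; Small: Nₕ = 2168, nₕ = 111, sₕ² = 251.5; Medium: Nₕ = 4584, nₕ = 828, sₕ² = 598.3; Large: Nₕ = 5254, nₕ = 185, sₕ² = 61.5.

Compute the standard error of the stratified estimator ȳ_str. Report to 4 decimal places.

0.5534

Var(ȳ_str) = Σₕ Wₕ²(1 − fₕ)sₕ²/nₕ with Wₕ = Nₕ/N, N = 24013.
Very large: Wₕ = 0.50002082; term = 0.50002082²·(1 − 0.10044141)·1350/1206 = 0.25176311.
Small: Wₕ = 0.09028443; term = 0.09028443²·(1 − 0.05119926)·251.5/111 = 0.017523294.
Medium: Wₕ = 0.19089660; term = 0.19089660²·(1 − 0.18062827)·598.3/828 = 0.021575756.
Large: Wₕ = 0.21879815; term = 0.21879815²·(1 − 0.03521127)·61.5/185 = 0.015354048.
Sum = 0.30621621.
SE = √(0.30621621) = 0.5534.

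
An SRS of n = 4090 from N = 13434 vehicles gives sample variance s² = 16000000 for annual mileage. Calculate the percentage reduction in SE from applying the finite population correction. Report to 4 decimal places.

f = n/N = 4090/13434 = 0.30445139.
SE_no-fpc = √(s²/n) = 62.545827; SE_fpc = √((1−f)s²/n) = 52.162942.
Ratio = √(1−f) = 0.83399557. Reduction = 100·(1 − 0.83399557) = 16.6004%.

16.6004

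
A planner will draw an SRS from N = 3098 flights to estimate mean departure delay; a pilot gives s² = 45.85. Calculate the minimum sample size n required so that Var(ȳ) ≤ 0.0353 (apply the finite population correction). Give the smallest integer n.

Without fpc, n₀ = s²/D = 45.85/0.0353 = 1298.8669.
With fpc, (1 − n/N)·s²/n ≤ D requires n ≥ n₀/(1 + n₀/N) = 1298.8669/(1 + 1298.8669/3098) = 915.1720.
Rounding up, n = 916.

916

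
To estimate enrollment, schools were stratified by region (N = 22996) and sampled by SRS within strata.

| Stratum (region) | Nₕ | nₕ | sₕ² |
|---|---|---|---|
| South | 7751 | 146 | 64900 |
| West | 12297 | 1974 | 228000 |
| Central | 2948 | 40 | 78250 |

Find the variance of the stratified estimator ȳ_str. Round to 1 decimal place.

109.0

Var(ȳ_str) = Σₕ Wₕ²(1 − fₕ)sₕ²/nₕ with Wₕ = Nₕ/N, N = 22996.
South: Wₕ = 0.33705862; term = 0.33705862²·(1 − 0.01883628)·64900/146 = 49.550061.
West: Wₕ = 0.53474517; term = 0.53474517²·(1 − 0.16052696)·228000/1974 = 27.726063.
Central: Wₕ = 0.12819621; term = 0.12819621²·(1 − 0.01356852)·78250/40 = 31.713315.
Sum = 108.98944.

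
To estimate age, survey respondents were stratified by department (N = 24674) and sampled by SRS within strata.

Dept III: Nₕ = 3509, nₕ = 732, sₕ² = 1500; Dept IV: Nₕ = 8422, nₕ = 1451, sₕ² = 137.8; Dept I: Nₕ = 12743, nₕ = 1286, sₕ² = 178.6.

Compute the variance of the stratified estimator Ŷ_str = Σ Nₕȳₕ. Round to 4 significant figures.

4.582 × 10^7

Var(Ŷ_str) = Σₕ Nₕ²(1 − fₕ)sₕ²/nₕ.
Dept III: 3509²·(1 − 732/3509)·1500/732 = 1.9968223 × 10^7.
Dept IV: 8422²·(1 − 1451/8422)·137.8/1451 = 5.5756066 × 10^6.
Dept I: 12743²·(1 − 1286/12743)·178.6/1286 = 2.0276037 × 10^7.
Sum = 4.5819867 × 10^7.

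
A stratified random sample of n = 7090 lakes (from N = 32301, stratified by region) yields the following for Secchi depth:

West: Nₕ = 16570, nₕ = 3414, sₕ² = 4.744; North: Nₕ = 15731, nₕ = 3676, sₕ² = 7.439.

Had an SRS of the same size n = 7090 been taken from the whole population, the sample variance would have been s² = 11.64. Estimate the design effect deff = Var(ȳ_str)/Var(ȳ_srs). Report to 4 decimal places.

Var(ȳ_str) = Σ Wₕ²(1−fₕ)sₕ²/nₕ with Wₕ = Nₕ/32301:
  West: (16570/32301)²·(1−3414/16570)·4.744/3414 = 2.9033246 × 10^-4
  North: (15731/32301)²·(1−3676/15731)·7.439/3676 = 3.6781604 × 10^-4
  → Var(ȳ_str) = 6.581485 × 10^-4.
Var(ȳ_srs) = (1 − 7090/32301)·11.64/7090 = 0.0012813886.
deff = (6.581485 × 10^-4) / 0.0012813886 = 0.5136.

0.5136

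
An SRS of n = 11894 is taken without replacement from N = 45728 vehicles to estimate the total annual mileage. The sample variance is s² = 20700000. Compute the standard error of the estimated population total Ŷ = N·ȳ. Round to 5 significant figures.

1.6409 × 10^6

Var(Ŷ) = N²·Var(ȳ) = N²·(1 − n/N)·s²/n.
f = 11894/45728 = 0.26010322; Var(ȳ) = 0.73989678·20700000/11894 = 1287.6966.
Var(Ŷ) = 45728² · 1287.6966 = 2.692638 × 10^12.
SE(Ŷ) = √(2.692638 × 10^12) = 1.6409 × 10^6.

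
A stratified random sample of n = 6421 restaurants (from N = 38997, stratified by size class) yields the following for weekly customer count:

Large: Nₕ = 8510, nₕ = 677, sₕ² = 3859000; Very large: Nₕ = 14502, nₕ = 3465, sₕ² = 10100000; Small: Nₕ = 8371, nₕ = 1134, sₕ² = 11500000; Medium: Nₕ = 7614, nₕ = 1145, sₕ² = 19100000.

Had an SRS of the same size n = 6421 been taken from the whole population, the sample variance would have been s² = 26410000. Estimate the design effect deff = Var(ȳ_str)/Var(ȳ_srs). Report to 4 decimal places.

0.4368

Var(ȳ_str) = Σ Wₕ²(1−fₕ)sₕ²/nₕ with Wₕ = Nₕ/38997:
  Large: (8510/38997)²·(1−677/8510)·3859000/677 = 249.85118
  Very large: (14502/38997)²·(1−3465/14502)·10100000/3465 = 306.7854
  Small: (8371/38997)²·(1−1134/8371)·11500000/1134 = 403.97855
  Medium: (7614/38997)²·(1−1145/7614)·19100000/1145 = 540.27579
  → Var(ȳ_str) = 1500.8909.
Var(ȳ_srs) = (1 − 6421/38997)·26410000/6421 = 3435.8349.
deff = 1500.8909 / 3435.8349 = 0.4368.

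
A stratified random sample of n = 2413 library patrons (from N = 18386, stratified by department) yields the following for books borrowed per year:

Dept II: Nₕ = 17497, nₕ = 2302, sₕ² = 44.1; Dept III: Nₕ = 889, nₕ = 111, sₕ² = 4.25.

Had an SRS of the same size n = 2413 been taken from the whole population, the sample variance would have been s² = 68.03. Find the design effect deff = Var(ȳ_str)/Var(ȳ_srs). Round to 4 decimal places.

0.6183

Var(ȳ_str) = Σ Wₕ²(1−fₕ)sₕ²/nₕ with Wₕ = Nₕ/18386:
  Dept II: (17497/18386)²·(1−2302/17497)·44.1/2302 = 0.01506687
  Dept III: (889/18386)²·(1−111/889)·4.25/111 = 7.8338057 × 10^-5
  → Var(ȳ_str) = 0.015145208.
Var(ȳ_srs) = (1 − 2413/18386)·68.03/2413 = 0.024493023.
deff = 0.015145208 / 0.024493023 = 0.6183.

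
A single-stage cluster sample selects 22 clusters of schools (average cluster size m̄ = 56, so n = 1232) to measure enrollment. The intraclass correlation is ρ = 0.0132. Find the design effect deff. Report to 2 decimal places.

1.73

deff = 1 + (56 − 1)·0.0132 = 1 + 0.726 = 1.726.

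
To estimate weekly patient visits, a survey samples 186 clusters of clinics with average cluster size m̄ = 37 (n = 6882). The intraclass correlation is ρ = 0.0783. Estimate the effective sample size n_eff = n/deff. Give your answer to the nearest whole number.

1802

deff = 1 + (37 − 1)·0.0783 = 1 + 2.8188 = 3.8188.
n_eff = 6882 / 3.8188 = 1802.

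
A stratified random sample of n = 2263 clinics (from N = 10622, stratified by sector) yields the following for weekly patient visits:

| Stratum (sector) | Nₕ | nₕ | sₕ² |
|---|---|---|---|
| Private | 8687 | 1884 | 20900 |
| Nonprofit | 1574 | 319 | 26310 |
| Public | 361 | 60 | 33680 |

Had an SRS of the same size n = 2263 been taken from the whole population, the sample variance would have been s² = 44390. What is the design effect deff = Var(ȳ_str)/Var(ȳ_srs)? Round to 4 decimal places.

0.5050

Var(ȳ_str) = Σ Wₕ²(1−fₕ)sₕ²/nₕ with Wₕ = Nₕ/10622:
  Private: (8687/10622)²·(1−1884/8687)·20900/1884 = 5.8106282
  Nonprofit: (1574/10622)²·(1−319/1574)·26310/319 = 1.4439961
  Public: (361/10622)²·(1−60/361)·33680/60 = 0.54060734
  → Var(ȳ_str) = 7.7952316.
Var(ȳ_srs) = (1 − 2263/10622)·44390/2263 = 15.436492.
deff = 7.7952316 / 15.436492 = 0.5050.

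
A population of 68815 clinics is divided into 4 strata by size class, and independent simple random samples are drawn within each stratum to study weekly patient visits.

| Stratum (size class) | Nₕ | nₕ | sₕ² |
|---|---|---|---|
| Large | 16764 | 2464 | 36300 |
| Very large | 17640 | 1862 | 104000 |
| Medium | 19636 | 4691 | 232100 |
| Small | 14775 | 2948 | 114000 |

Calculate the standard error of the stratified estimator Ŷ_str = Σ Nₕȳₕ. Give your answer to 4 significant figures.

200900

Var(Ŷ_str) = Σₕ Nₕ²(1 − fₕ)sₕ²/nₕ.
Large: 16764²·(1 − 2464/16764)·36300/2464 = 3.5316659 × 10^9.
Very large: 17640²·(1 − 1862/17640)·104000/1862 = 1.5545482 × 10^10.
Medium: 19636²·(1 − 4691/19636)·232100/4691 = 1.4519734 × 10^10.
Small: 14775²·(1 − 2948/14775)·114000/2948 = 6.7573974 × 10^9.
Sum = 4.0354279 × 10^10.
SE = √(4.0354279 × 10^10) = 200900.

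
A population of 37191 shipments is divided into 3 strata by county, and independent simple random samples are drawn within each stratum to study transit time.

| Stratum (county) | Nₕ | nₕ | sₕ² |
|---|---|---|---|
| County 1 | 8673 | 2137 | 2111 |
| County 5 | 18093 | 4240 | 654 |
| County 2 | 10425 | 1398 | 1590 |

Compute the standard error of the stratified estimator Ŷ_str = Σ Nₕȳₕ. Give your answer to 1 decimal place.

Var(Ŷ_str) = Σₕ Nₕ²(1 − fₕ)sₕ²/nₕ.
County 1: 8673²·(1 − 2137/8673)·2111/2137 = 5.5997044 × 10^7.
County 5: 18093²·(1 − 4240/18093)·654/4240 = 3.8660397 × 10^7.
County 2: 10425²·(1 − 1398/10425)·1590/1398 = 1.0703097 × 10^8.
Sum = 2.0168841 × 10^8.
SE = √(2.0168841 × 10^8) = 14201.7.

14201.7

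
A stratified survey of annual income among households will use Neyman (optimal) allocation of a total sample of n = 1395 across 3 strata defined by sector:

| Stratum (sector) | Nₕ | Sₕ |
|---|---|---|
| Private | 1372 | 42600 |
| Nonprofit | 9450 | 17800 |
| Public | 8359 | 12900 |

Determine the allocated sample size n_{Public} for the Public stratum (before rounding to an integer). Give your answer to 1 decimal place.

Neyman allocation: nₕ = n·NₕSₕ / Σⱼ NⱼSⱼ.
Σ NⱼSⱼ = 1372·42600 + 9450·17800 + 8359·12900 = 3.344883 × 10^8.
n_{Public} = 1395·8359·12900 / (3.344883 × 10^8) = 449.7.

449.7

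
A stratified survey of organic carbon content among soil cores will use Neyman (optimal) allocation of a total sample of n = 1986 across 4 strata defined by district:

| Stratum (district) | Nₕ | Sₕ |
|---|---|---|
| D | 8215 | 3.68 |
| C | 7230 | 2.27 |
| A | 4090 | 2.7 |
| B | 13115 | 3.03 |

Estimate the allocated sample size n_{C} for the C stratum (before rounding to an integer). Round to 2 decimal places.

Neyman allocation: nₕ = n·NₕSₕ / Σⱼ NⱼSⱼ.
Σ NⱼSⱼ = 8215·3.68 + 7230·2.27 + 4090·2.7 + 13115·3.03 = 97424.75.
n_{C} = 1986·7230·2.27 / 97424.75 = 334.56.

334.56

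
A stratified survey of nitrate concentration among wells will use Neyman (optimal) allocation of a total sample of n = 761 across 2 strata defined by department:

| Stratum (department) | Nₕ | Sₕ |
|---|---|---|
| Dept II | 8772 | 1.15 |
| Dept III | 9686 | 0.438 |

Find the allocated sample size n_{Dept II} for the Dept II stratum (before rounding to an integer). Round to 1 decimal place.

535.7

Neyman allocation: nₕ = n·NₕSₕ / Σⱼ NⱼSⱼ.
Σ NⱼSⱼ = 8772·1.15 + 9686·0.438 = 14330.268.
n_{Dept II} = 761·8772·1.15 / 14330.268 = 535.7.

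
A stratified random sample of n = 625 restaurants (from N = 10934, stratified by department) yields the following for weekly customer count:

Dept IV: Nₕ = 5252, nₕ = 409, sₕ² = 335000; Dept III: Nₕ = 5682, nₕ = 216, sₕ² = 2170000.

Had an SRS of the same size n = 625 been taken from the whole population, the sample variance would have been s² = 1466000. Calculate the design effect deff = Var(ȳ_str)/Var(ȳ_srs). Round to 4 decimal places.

1.2589

Var(ȳ_str) = Σ Wₕ²(1−fₕ)sₕ²/nₕ with Wₕ = Nₕ/10934:
  Dept IV: (5252/10934)²·(1−409/5252)·335000/409 = 174.26194
  Dept III: (5682/10934)²·(1−216/5682)·2170000/216 = 2609.8689
  → Var(ȳ_str) = 2784.1308.
Var(ȳ_srs) = (1 − 625/10934)·1466000/625 = 2211.5228.
deff = 2784.1308 / 2211.5228 = 1.2589.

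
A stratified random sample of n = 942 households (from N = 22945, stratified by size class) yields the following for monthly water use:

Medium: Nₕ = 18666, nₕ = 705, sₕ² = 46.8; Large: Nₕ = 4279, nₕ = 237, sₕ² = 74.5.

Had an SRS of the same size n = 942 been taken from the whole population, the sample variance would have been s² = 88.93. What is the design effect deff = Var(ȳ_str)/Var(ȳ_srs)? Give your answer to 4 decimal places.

0.5810

Var(ȳ_str) = Σ Wₕ²(1−fₕ)sₕ²/nₕ with Wₕ = Nₕ/22945:
  Medium: (18666/22945)²·(1−705/18666)·46.8/705 = 0.042272933
  Large: (4279/22945)²·(1−237/4279)·74.5/237 = 0.01032691
  → Var(ȳ_str) = 0.052599843.
Var(ȳ_srs) = (1 − 942/22945)·88.93/942 = 0.09052973.
deff = 0.052599843 / 0.09052973 = 0.5810.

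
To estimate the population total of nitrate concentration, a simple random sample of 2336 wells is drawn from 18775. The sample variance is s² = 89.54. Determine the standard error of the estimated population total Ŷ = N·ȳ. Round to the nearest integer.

3440

Var(Ŷ) = N²·Var(ȳ) = N²·(1 − n/N)·s²/n.
f = 2336/18775 = 0.12442077; Var(ȳ) = 0.87557923·89.54/2336 = 0.033561372.
Var(Ŷ) = 18775² · 0.033561372 = 1.1830405 × 10^7.
SE(Ŷ) = √(1.1830405 × 10^7) = 3440.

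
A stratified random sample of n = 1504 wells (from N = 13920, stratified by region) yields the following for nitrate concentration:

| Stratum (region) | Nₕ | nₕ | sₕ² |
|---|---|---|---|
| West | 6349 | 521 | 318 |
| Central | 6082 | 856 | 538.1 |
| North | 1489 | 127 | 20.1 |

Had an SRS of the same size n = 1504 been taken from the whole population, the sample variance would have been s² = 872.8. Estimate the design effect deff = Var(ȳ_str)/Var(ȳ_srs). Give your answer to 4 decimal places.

0.4276

Var(ȳ_str) = Σ Wₕ²(1−fₕ)sₕ²/nₕ with Wₕ = Nₕ/13920:
  West: (6349/13920)²·(1−521/6349)·318/521 = 0.11655631
  Central: (6082/13920)²·(1−856/6082)·538.1/856 = 0.10311612
  North: (1489/13920)²·(1−127/1489)·20.1/127 = 0.001656478
  → Var(ȳ_str) = 0.22132891.
Var(ȳ_srs) = (1 − 1504/13920)·872.8/1504 = 0.517618.
deff = 0.22132891 / 0.517618 = 0.4276.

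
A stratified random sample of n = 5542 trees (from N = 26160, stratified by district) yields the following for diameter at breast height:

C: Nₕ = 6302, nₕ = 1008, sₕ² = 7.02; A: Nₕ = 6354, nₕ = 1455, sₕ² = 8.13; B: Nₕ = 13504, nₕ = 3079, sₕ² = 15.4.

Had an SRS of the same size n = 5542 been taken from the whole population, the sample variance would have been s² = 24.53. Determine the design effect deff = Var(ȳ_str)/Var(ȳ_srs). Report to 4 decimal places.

0.4651

Var(ȳ_str) = Σ Wₕ²(1−fₕ)sₕ²/nₕ with Wₕ = Nₕ/26160:
  C: (6302/26160)²·(1−1008/6302)·7.02/1008 = 3.3951849 × 10^-4
  A: (6354/26160)²·(1−1455/6354)·8.13/1455 = 2.5415972 × 10^-4
  B: (13504/26160)²·(1−3079/13504)·15.4/3079 = 0.0010289021
  → Var(ȳ_str) = 0.0016225803.
Var(ȳ_srs) = (1 − 5542/26160)·24.53/5542 = 0.0034885088.
deff = 0.0016225803 / 0.0034885088 = 0.4651.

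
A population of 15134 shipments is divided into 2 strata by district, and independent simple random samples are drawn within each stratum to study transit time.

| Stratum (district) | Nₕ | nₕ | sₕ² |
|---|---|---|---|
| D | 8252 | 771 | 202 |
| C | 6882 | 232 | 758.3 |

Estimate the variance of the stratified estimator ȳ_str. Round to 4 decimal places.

Var(ȳ_str) = Σₕ Wₕ²(1 − fₕ)sₕ²/nₕ with Wₕ = Nₕ/N, N = 15134.
D: Wₕ = 0.54526232; term = 0.54526232²·(1 − 0.09343190)·202/771 = 0.070616861.
C: Wₕ = 0.45473768; term = 0.45473768²·(1 − 0.03371113)·758.3/232 = 0.65310337.
Sum = 0.72372023.

0.7237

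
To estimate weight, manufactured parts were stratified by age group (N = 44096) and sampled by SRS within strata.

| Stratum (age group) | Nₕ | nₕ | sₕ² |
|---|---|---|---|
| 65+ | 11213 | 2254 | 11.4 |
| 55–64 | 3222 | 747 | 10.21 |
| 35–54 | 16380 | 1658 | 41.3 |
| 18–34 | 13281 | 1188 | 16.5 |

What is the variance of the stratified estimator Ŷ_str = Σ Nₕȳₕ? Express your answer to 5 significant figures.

8.8546 × 10^6

Var(Ŷ_str) = Σₕ Nₕ²(1 − fₕ)sₕ²/nₕ.
65+: 11213²·(1 − 2254/11213)·11.4/2254 = 508080.23.
55–64: 3222²·(1 − 747/3222)·10.21/747 = 108994.83.
35–54: 16380²·(1 − 1658/16380)·41.3/1658 = 6.0068424 × 10^6.
18–34: 13281²·(1 − 1188/13281)·16.5/1188 = 2.2306546 × 10^6.
Sum = 8.8545721 × 10^6.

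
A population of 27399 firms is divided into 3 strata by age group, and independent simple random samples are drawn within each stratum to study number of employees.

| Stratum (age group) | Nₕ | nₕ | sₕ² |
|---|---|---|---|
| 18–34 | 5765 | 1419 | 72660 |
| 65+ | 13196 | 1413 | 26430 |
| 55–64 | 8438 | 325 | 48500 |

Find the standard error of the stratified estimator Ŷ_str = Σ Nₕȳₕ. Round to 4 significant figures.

120000

Var(Ŷ_str) = Σₕ Nₕ²(1 − fₕ)sₕ²/nₕ.
18–34: 5765²·(1 − 1419/5765)·72660/1419 = 1.2829273 × 10^9.
65+: 13196²·(1 − 1413/13196)·26430/1413 = 2.9083936 × 10^9.
55–64: 8438²·(1 − 325/8438)·48500/325 = 1.0215964 × 10^10.
Sum = 1.4407285 × 10^10.
SE = √(1.4407285 × 10^10) = 120000.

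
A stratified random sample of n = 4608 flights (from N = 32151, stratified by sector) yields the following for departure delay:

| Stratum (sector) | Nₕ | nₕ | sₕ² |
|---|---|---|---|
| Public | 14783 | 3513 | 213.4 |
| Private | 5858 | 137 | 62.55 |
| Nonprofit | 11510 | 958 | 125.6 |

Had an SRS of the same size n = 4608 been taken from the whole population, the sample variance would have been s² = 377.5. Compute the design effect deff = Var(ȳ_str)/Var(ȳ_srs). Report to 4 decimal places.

0.5699

Var(ȳ_str) = Σ Wₕ²(1−fₕ)sₕ²/nₕ with Wₕ = Nₕ/32151:
  Public: (14783/32151)²·(1−3513/14783)·213.4/3513 = 0.009790701
  Private: (5858/32151)²·(1−137/5858)·62.55/137 = 0.014802637
  Nonprofit: (11510/32151)²·(1−958/11510)·125.6/958 = 0.015404417
  → Var(ȳ_str) = 0.039997755.
Var(ȳ_srs) = (1 − 4608/32151)·377.5/4608 = 0.070181273.
deff = 0.039997755 / 0.070181273 = 0.5699.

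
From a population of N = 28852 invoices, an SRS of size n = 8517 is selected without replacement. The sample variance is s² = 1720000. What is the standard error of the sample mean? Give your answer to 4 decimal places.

Under SRS without replacement, Var(ȳ) = (1 − f)·s²/n with f = n/N = 8517/28852 = 0.29519617.
Var(ȳ) = (1 − 0.29519617)·1720000/8517 = 0.70480383·201.94904 = 142.33446.
SE(ȳ) = √(142.33446) = 11.9304.

11.9304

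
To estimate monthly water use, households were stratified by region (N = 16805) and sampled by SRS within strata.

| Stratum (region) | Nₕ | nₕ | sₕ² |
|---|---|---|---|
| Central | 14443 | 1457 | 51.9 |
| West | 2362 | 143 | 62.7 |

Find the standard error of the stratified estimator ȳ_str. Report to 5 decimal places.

0.17831

Var(ȳ_str) = Σₕ Wₕ²(1 − fₕ)sₕ²/nₕ with Wₕ = Nₕ/N, N = 16805.
Central: Wₕ = 0.85944659; term = 0.85944659²·(1 − 0.10087932)·51.9/1457 = 0.023657213.
West: Wₕ = 0.14055341; term = 0.14055341²·(1 − 0.06054191)·62.7/143 = 0.0081375124.
Sum = 0.031794725.
SE = √(0.031794725) = 0.17831.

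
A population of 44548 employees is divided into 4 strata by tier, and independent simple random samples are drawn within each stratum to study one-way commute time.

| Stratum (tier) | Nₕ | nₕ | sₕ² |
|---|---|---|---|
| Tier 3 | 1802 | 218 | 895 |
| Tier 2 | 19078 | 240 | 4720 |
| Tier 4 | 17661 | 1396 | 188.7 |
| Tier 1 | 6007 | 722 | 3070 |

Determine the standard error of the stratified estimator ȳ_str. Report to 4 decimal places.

1.9118

Var(ȳ_str) = Σₕ Wₕ²(1 − fₕ)sₕ²/nₕ with Wₕ = Nₕ/N, N = 44548.
Tier 3: Wₕ = 0.04045075; term = 0.04045075²·(1 − 0.12097669)·895/218 = 0.0059050025.
Tier 2: Wₕ = 0.42825716; term = 0.42825716²·(1 − 0.01257994)·4720/240 = 3.561574.
Tier 4: Wₕ = 0.39644877; term = 0.39644877²·(1 − 0.07904422)·188.7/1396 = 0.019565881.
Tier 1: Wₕ = 0.13484332; term = 0.13484332²·(1 − 0.12019311)·3070/722 = 0.068021684.
Sum = 3.6550666.
SE = √(3.6550666) = 1.9118.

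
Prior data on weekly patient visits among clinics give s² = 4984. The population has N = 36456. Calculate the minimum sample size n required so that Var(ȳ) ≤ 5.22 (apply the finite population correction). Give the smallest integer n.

931

Without fpc, n₀ = s²/D = 4984/5.22 = 954.7893.
With fpc, (1 − n/N)·s²/n ≤ D requires n ≥ n₀/(1 + n₀/N) = 954.7893/(1 + 954.7893/36456) = 930.4214.
Rounding up, n = 931.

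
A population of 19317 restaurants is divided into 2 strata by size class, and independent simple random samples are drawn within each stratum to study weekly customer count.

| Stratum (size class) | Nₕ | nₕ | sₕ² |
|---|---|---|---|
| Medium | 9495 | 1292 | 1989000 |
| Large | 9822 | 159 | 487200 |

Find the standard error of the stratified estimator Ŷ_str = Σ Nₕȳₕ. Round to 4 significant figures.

Var(Ŷ_str) = Σₕ Nₕ²(1 − fₕ)sₕ²/nₕ.
Medium: 9495²·(1 − 1292/9495)·1989000/1292 = 1.1990573 × 10^11.
Large: 9822²·(1 − 159/9822)·487200/159 = 2.9081852 × 10^11.
Sum = 4.1072425 × 10^11.
SE = √(4.1072425 × 10^11) = 640900.

640900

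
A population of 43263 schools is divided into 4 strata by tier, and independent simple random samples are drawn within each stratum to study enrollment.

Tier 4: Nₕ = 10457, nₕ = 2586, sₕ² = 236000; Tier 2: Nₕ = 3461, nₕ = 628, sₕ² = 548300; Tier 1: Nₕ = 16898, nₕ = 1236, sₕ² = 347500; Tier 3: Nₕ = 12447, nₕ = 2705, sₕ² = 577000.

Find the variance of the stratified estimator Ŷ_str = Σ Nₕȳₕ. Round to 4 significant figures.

Var(Ŷ_str) = Σₕ Nₕ²(1 − fₕ)sₕ²/nₕ.
Tier 4: 10457²·(1 − 2586/10457)·236000/2586 = 7.5113933 × 10^9.
Tier 2: 3461²·(1 − 628/3461)·548300/628 = 8.5606507 × 10^9.
Tier 1: 16898²·(1 − 1236/16898)·347500/1236 = 7.4407868 × 10^10.
Tier 3: 12447²·(1 − 2705/12447)·577000/2705 = 2.5865529 × 10^10.
Sum = 1.1634544 × 10^11.

1.163 × 10^11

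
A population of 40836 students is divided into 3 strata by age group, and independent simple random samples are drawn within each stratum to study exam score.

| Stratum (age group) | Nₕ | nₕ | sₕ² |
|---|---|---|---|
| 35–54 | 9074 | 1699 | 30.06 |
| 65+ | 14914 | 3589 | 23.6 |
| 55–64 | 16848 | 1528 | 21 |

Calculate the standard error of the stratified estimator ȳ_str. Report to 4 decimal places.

0.0592

Var(ȳ_str) = Σₕ Wₕ²(1 − fₕ)sₕ²/nₕ with Wₕ = Nₕ/N, N = 40836.
35–54: Wₕ = 0.22220590; term = 0.22220590²·(1 − 0.18723826)·30.06/1699 = 7.1001906 × 10^-4.
65+: Wₕ = 0.36521697; term = 0.36521697²·(1 − 0.24064637)·23.6/3589 = 6.6601576 × 10^-4.
55–64: Wₕ = 0.41257714; term = 0.41257714²·(1 − 0.09069326)·21/1528 = 0.0021272409.
Sum = 0.0035032757.
SE = √(0.0035032757) = 0.0592.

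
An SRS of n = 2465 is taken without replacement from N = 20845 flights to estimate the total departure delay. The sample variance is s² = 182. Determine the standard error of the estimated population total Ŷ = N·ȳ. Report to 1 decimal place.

5318.6

Var(Ŷ) = N²·Var(ȳ) = N²·(1 − n/N)·s²/n.
f = 2465/20845 = 0.11825378; Var(ȳ) = 0.88174622·182/2465 = 0.065102561.
Var(Ŷ) = 20845² · 0.065102561 = 2.8287976 × 10^7.
SE(Ŷ) = √(2.8287976 × 10^7) = 5318.6.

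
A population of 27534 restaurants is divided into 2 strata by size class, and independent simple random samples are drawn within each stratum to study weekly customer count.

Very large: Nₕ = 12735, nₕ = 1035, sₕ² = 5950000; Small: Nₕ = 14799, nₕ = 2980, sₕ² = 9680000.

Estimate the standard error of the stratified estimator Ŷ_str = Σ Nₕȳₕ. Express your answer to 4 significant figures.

Var(Ŷ_str) = Σₕ Nₕ²(1 − fₕ)sₕ²/nₕ.
Very large: 12735²·(1 − 1035/12735)·5950000/1035 = 8.5656717 × 10^11.
Small: 14799²·(1 − 2980/14799)·9680000/2980 = 5.6816202 × 10^11.
Sum = 1.4247292 × 10^12.
SE = √(1.4247292 × 10^12) = 1.194 × 10^6.

1.194 × 10^6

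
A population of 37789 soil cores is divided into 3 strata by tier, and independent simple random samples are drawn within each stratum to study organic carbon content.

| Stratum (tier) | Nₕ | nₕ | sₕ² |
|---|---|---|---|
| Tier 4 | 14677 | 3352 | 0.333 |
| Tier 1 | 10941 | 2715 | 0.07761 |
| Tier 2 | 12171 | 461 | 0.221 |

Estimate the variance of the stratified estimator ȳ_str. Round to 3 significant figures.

6.12 × 10^-5

Var(ȳ_str) = Σₕ Wₕ²(1 − fₕ)sₕ²/nₕ with Wₕ = Nₕ/N, N = 37789.
Tier 4: Wₕ = 0.38839345; term = 0.38839345²·(1 − 0.22838455)·0.333/3352 = 1.1563384 × 10^-5.
Tier 1: Wₕ = 0.28952870; term = 0.28952870²·(1 − 0.24814916)·0.07761/2715 = 1.8016183 × 10^-6.
Tier 2: Wₕ = 0.32207785; term = 0.32207785²·(1 − 0.03787692)·0.221/461 = 4.7845787 × 10^-5.
Sum = 6.1210789 × 10^-5.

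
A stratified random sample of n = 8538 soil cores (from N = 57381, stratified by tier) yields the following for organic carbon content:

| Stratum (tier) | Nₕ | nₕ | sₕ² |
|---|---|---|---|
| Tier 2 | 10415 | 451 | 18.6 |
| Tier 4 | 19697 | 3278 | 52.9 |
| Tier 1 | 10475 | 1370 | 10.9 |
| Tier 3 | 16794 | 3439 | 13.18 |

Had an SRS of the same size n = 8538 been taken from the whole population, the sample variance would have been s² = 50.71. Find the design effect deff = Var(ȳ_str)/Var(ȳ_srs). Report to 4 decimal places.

0.6679

Var(ȳ_str) = Σ Wₕ²(1−fₕ)sₕ²/nₕ with Wₕ = Nₕ/57381:
  Tier 2: (10415/57381)²·(1−451/10415)·18.6/451 = 0.0012998498
  Tier 4: (19697/57381)²·(1−3278/19697)·52.9/3278 = 0.0015851023
  Tier 1: (10475/57381)²·(1−1370/10475)·10.9/1370 = 2.3046431 × 10^-4
  Tier 3: (16794/57381)²·(1−3439/16794)·13.18/3439 = 2.6106284 × 10^-4
  → Var(ȳ_str) = 0.0033764793.
Var(ȳ_srs) = (1 − 8538/57381)·50.71/8538 = 0.005055588.
deff = 0.0033764793 / 0.005055588 = 0.6679.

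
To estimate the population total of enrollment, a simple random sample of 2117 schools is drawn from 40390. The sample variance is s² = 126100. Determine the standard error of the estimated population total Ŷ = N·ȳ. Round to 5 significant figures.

Var(Ŷ) = N²·Var(ȳ) = N²·(1 − n/N)·s²/n.
f = 2117/40390 = 0.05241396; Var(ȳ) = 0.94758604·126100/2117 = 56.443363.
Var(Ŷ) = 40390² · 56.443363 = 9.2078999 × 10^10.
SE(Ŷ) = √(9.2078999 × 10^10) = 303450.

303450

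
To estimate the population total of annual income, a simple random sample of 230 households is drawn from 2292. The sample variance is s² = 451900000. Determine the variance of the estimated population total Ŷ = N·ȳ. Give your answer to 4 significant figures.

9.286 × 10^12

Var(Ŷ) = N²·Var(ȳ) = N²·(1 − n/N)·s²/n.
f = 230/2292 = 0.10034904; Var(ȳ) = 0.89965096·451900000/230 = 1.7676186 × 10^6.
Var(Ŷ) = 2292² · (1.7676186 × 10^6) = 9.2857672 × 10^12.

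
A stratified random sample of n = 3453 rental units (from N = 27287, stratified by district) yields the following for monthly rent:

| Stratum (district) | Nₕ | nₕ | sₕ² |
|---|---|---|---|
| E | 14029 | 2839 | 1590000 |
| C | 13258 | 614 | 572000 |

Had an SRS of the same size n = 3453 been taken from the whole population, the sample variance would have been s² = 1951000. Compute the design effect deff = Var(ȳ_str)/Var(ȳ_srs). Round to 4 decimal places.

Var(ȳ_str) = Σ Wₕ²(1−fₕ)sₕ²/nₕ with Wₕ = Nₕ/27287:
  E: (14029/27287)²·(1−2839/14029)·1590000/2839 = 118.08017
  C: (13258/27287)²·(1−614/13258)·572000/614 = 209.7387
  → Var(ȳ_str) = 327.81887.
Var(ȳ_srs) = (1 − 3453/27287)·1951000/3453 = 493.51668.
deff = 327.81887 / 493.51668 = 0.6643.

0.6643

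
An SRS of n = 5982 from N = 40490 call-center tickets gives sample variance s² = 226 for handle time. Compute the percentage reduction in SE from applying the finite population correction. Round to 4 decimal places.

f = n/N = 5982/40490 = 0.14774018.
SE_no-fpc = √(s²/n) = 0.1943708; SE_fpc = √((1−f)s²/n) = 0.17943907.
Ratio = √(1−f) = 0.92317919. Reduction = 100·(1 − 0.92317919) = 7.6821%.

7.6821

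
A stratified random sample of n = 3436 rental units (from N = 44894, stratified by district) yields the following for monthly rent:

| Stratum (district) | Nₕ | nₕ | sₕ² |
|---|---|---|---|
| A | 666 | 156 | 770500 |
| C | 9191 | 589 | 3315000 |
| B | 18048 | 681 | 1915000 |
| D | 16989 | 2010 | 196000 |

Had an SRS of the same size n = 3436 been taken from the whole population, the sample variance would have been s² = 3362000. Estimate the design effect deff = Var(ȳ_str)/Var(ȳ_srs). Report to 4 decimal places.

0.7429

Var(ȳ_str) = Σ Wₕ²(1−fₕ)sₕ²/nₕ with Wₕ = Nₕ/44894:
  A: (666/44894)²·(1−156/666)·770500/156 = 0.8323689
  C: (9191/44894)²·(1−589/9191)·3315000/589 = 220.77701
  B: (18048/44894)²·(1−681/18048)·1915000/681 = 437.31961
  D: (16989/44894)²·(1−2010/16989)·196000/2010 = 12.312154
  → Var(ȳ_str) = 671.24114.
Var(ȳ_srs) = (1 − 3436/44894)·3362000/3436 = 903.57582.
deff = 671.24114 / 903.57582 = 0.7429.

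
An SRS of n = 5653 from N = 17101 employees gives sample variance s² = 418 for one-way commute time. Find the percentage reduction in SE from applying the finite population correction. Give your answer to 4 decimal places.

18.1810

f = n/N = 5653/17101 = 0.33056546.
SE_no-fpc = √(s²/n) = 0.27192469; SE_fpc = √((1−f)s²/n) = 0.22248601.
Ratio = √(1−f) = 0.81818979. Reduction = 100·(1 − 0.81818979) = 18.1810%.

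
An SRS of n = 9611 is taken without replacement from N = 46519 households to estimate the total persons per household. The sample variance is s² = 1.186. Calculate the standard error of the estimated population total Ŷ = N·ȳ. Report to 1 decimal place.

460.3

Var(Ŷ) = N²·Var(ȳ) = N²·(1 − n/N)·s²/n.
f = 9611/46519 = 0.20660375; Var(ȳ) = 0.79339625·1.186/9611 = 9.7905311 × 10^-5.
Var(Ŷ) = 46519² · (9.7905311 × 10^-5) = 211868.79.
SE(Ŷ) = √(211868.79) = 460.3.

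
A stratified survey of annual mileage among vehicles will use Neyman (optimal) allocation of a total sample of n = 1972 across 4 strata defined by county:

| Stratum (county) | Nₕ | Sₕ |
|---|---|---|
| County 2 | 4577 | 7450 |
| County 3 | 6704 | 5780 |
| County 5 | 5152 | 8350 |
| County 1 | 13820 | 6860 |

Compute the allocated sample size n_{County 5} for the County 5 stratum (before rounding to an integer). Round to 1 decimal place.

402.7

Neyman allocation: nₕ = n·NₕSₕ / Σⱼ NⱼSⱼ.
Σ NⱼSⱼ = 4577·7450 + 6704·5780 + 5152·8350 + 13820·6860 = 2.1067217 × 10^8.
n_{County 5} = 1972·5152·8350 / (2.1067217 × 10^8) = 402.7.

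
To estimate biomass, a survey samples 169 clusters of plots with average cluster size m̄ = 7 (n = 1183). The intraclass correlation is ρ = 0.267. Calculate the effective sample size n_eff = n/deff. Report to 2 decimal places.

deff = 1 + (7 − 1)·0.267 = 1 + 1.602 = 2.602.
n_eff = 1183 / 2.602 = 454.65.

454.65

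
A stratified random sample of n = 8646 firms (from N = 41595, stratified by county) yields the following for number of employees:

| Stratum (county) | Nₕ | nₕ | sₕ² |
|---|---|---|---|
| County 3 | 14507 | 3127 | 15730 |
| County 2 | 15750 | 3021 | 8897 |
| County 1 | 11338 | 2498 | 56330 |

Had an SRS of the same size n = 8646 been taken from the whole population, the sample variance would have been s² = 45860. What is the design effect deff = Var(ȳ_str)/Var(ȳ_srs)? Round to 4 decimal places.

Var(ȳ_str) = Σ Wₕ²(1−fₕ)sₕ²/nₕ with Wₕ = Nₕ/41595:
  County 3: (14507/41595)²·(1−3127/14507)·15730/3127 = 0.47999693
  County 2: (15750/41595)²·(1−3021/15750)·8897/3021 = 0.34126005
  County 1: (11338/41595)²·(1−2498/11338)·56330/2498 = 1.3063326
  → Var(ȳ_str) = 2.1275896.
Var(ȳ_srs) = (1 − 8646/41595)·45860/8646 = 4.2016505.
deff = 2.1275896 / 4.2016505 = 0.5064.

0.5064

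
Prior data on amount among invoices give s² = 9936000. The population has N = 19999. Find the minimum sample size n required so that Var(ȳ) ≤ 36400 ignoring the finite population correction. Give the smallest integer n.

273

Without fpc, n₀ = s²/D = 9936000/36400 = 272.9670.
Rounding up, n = 273.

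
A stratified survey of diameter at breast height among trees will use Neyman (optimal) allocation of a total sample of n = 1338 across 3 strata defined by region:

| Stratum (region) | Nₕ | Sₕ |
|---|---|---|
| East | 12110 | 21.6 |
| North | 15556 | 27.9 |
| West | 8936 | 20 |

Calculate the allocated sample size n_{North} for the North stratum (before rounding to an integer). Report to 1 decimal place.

Neyman allocation: nₕ = n·NₕSₕ / Σⱼ NⱼSⱼ.
Σ NⱼSⱼ = 12110·21.6 + 15556·27.9 + 8936·20 = 874308.4.
n_{North} = 1338·15556·27.9 / 874308.4 = 664.2.

664.2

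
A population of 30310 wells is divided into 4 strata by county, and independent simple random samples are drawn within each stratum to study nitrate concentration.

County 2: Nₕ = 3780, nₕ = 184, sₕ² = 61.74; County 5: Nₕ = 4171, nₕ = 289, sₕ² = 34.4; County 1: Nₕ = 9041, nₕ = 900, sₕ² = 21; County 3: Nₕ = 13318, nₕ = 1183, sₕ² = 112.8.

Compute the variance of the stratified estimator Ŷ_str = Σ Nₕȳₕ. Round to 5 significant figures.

2.3616 × 10^7

Var(Ŷ_str) = Σₕ Nₕ²(1 − fₕ)sₕ²/nₕ.
County 2: 3780²·(1 − 184/3780)·61.74/184 = 4.5610022 × 10^6.
County 5: 4171²·(1 − 289/4171)·34.4/289 = 1.9273311 × 10^6.
County 1: 9041²·(1 − 900/9041)·21/900 = 1.7173982 × 10^6.
County 3: 13318²·(1 − 1183/13318)·112.8/1183 = 1.5410018 × 10^7.
Sum = 2.361575 × 10^7.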